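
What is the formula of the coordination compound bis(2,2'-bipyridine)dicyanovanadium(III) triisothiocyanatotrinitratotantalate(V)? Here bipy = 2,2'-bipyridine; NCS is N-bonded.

Cation [V…]: ligand charges -2, V(III) ⇒ ion charge 1+.
Anion [Ta…]: ligand charges -6, Ta(V) ⇒ ion charge 1−.

[V(bipy)2(CN)2][Ta(NCS)3(NO3)3]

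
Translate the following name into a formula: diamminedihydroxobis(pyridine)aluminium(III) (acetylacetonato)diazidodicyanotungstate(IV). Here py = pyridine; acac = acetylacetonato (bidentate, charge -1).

Cation [Al…]: ligand charges -2, Al(III) ⇒ ion charge 1+.
Anion [W…]: ligand charges -5, W(IV) ⇒ ion charge 1−.
One 1+ cation balances one 1− anion.

[Al(NH3)2(OH)2(py)2][W(acac)(CN)2(N3)2]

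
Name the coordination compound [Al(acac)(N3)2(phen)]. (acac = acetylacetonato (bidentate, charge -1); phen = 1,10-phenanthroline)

There is no counter-ion, so the complex is neutral overall.
Ligand charges: 2×azido (-1 each), 1×acetylacetonato (-1 each), 1×1,10-phenanthroline (neutral); total -3. So Al + (-3) = 0, giving Al = +3.
Ligands are named alphabetically: acetylacetonato before azido before phenanthroline.

(acetylacetonato)diazido(1,10-phenanthroline)aluminium(III)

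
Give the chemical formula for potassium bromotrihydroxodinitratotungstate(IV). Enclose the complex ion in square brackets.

K2[WBr(NO3)2(OH)3]

Ligands: 1 bromo (Br, -1), 2 nitrato (NO3, -1), 3 hydroxo (OH, -1). Ligand charge sum = -6.
Charge balance with potassium (+1) requires 1 complex ion per 2 potassium.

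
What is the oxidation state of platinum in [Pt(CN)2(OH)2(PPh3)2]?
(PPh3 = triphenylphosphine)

No counter-ion: the bracketed complex is neutral.
Ligand charges: 2×CN = -2; 2×PPh3 neutral; 2×OH = -2; sum -4.
Pt + (-4) = 0 ⇒ Pt is +4.

+4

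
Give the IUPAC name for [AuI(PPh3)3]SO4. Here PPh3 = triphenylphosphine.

The 1 sulfate counter-ion carries a total charge of -2, so each complex ion is 2+.
Ligand charges: 1×iodo (-1 each), 3×triphenylphosphine (neutral); total -1. So Au + (-1) = 2+, giving Au = +3.
Ligands are named alphabetically: iodo before triphenylphosphine.

iodotris(triphenylphosphine)gold(III) sulfate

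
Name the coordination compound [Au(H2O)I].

aquaiodogold(I)

There is no counter-ion, so the complex is neutral overall.
Ligand charges: 1×iodo (-1 each), 1×aqua (neutral); total -1. So Au + (-1) = 0, giving Au = +1.
Ligands are named alphabetically: aqua before iodo.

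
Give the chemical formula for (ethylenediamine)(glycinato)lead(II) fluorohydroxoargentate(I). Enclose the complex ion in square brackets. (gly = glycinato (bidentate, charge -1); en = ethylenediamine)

Cation [Pb…]: ligand charges -1, Pb(II) ⇒ ion charge 1+.
Anion [Ag…]: ligand charges -2, Ag(I) ⇒ ion charge 1−.

[Pb(en)(gly)][AgF(OH)]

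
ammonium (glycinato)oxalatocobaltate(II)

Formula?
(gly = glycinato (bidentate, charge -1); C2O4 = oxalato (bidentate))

Ligands: 1 glycinato (gly, -1), 1 oxalato (C2O4, -2). Ligand charge sum = -3.
With Co in oxidation state +2, the complex ion is [Co...]^1−.
Charge balance with ammonium (+1) requires 1 complex ion per 1 ammonium.

NH4[Co(C2O4)(gly)]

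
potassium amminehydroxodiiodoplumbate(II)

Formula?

Ligands: 1 hydroxo (OH, -1), 1 ammine (NH3, neutral), 2 iodo (I, -1). Ligand charge sum = -3.
With Pb in oxidation state +2, the complex ion is [Pb...]^1−.
Charge balance with potassium (+1) requires 1 complex ion per 1 potassium.

K[PbI2(NH3)(OH)]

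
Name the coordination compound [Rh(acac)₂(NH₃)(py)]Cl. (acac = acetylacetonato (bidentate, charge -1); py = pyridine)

The 1 chloride counter-ion carries a total charge of -1, so each complex ion is 1+.
Ligand charges: 2×acetylacetonato (-1 each), 1×pyridine (neutral), 1×ammine (neutral); total -2. So Rh + (-2) = 1+, giving Rh = +3.
Ligands are named alphabetically: acetylacetonato before ammine before pyridine.

bis(acetylacetonato)ammine(pyridine)rhodium(III) chloride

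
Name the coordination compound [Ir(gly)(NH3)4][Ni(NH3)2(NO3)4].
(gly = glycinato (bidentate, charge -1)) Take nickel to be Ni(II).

Ni is given as +2; the anion's ligand charges sum to -4, so the complex anion is 2−.
A 1:1 salt means the cation carries the equal and opposite charge, 2+.
Cation: ligand charges sum to -1; for the ion to be 2+, Ir = +3.

tetraammine(glycinato)iridium(III) diamminetetranitratonickelate(II)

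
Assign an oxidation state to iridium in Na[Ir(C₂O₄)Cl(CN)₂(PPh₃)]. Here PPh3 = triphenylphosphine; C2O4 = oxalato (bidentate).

1 sodium outside the brackets (+1 each) → the complex ion is 1−.
Ligand charges: 1×PPh3 neutral; 1×Cl = -1; 1×C2O4 = -2; 2×CN = -2; sum -5.
Ir + (-5) = 1− ⇒ Ir is +4.

+4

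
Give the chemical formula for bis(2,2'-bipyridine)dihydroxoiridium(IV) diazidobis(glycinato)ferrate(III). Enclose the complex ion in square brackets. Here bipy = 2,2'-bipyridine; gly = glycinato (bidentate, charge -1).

[Ir(bipy)2(OH)2][Fe(gly)2(N3)2]2

Cation [Ir…]: ligand charges -2, Ir(IV) ⇒ ion charge 2+.
Anion [Fe…]: ligand charges -4, Fe(III) ⇒ ion charge 1−.
One 2+ cation requires 2 of the 1− anion.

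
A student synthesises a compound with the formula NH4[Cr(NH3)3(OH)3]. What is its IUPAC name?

ammonium triamminetrihydroxochromate(II)

The 1 ammonium counter-ion carries a total charge of +1, so each complex ion is 1−.
Ligand charges: 3×ammine (neutral), 3×hydroxo (-1 each); total -3. So Cr + (-3) = 1−, giving Cr = +2.
Ligands are named alphabetically: ammine before hydroxo.
The complex ion is anionic, so chromium takes the -ate form chromate(II).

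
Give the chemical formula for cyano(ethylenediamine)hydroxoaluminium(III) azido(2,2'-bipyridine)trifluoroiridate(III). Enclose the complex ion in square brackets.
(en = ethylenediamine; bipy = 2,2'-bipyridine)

[Al(CN)(en)(OH)][Ir(bipy)F3(N3)]

Cation [Al…]: ligand charges -2, Al(III) ⇒ ion charge 1+.
Anion [Ir…]: ligand charges -4, Ir(III) ⇒ ion charge 1−.
One 1+ cation balances one 1− anion.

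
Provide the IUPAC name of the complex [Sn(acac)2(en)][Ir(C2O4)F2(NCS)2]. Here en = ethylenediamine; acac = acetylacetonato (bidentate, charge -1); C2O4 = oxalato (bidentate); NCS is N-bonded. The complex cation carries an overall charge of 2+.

Both ions are complex: the cation is named first with the plain metal name, the anion second with the -ate form; each ion's ligands are alphabetised independently.
The complex cation is given as 2+; its ligand charges sum to -2, so Sn = +4.
A 1:1 salt means the anion carries the equal and opposite charge, 2−.
Anion: ligand charges sum to -6; for the ion to be 2−, Ir = +4.

bis(acetylacetonato)(ethylenediamine)tin(IV) difluorodiisothiocyanatooxalatoiridate(IV)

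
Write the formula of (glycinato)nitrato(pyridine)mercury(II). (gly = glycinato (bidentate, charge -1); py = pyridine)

Ligands: 1 glycinato (gly, -1), 1 pyridine (py, neutral), 1 nitrato (NO3, -1). Ligand charge sum = -2.
With Hg in oxidation state +2, the complex ion is [Hg...].

[Hg(gly)(NO3)(py)]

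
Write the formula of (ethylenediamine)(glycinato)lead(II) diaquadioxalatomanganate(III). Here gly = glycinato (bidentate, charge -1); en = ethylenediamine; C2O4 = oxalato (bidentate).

[Pb(en)(gly)][Mn(C2O4)2(H2O)2]

Cation [Pb…]: ligand charges -1, Pb(II) ⇒ ion charge 1+.
Anion [Mn…]: ligand charges -4, Mn(III) ⇒ ion charge 1−.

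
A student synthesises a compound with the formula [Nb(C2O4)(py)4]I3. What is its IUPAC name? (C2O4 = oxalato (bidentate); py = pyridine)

oxalatotetrakis(pyridine)niobium(V) iodide

The 3 iodide counter-ions carry a total charge of -3, so each complex ion is 3+.
Ligand charges: 1×oxalato (-2 each), 4×pyridine (neutral); total -2. So Nb + (-2) = 3+, giving Nb = +5.
Ligands are named alphabetically: oxalato before pyridine.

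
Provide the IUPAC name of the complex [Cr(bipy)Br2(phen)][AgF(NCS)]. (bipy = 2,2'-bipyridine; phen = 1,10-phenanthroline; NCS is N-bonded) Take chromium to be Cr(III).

(2,2'-bipyridine)dibromo(1,10-phenanthroline)chromium(III) fluoroisothiocyanatoargentate(I)

Both ions are complex: the cation is named first with the plain metal name, the anion second with the -ate form; each ion's ligands are alphabetised independently.
Cr is given as +3; the cation's ligand charges sum to -2, so the complex cation is 1+.
A 1:1 salt means the anion carries the equal and opposite charge, 1−.
Anion: ligand charges sum to -2; for the ion to be 1−, Ag = +1.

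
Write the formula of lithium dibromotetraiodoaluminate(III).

Ligands: 4 iodo (I, -1), 2 bromo (Br, -1). Ligand charge sum = -6.
With Al in oxidation state +3, the complex ion is [Al...]^3−.
Charge balance with lithium (+1) requires 1 complex ion per 3 lithium.

Li3[AlBr2I4]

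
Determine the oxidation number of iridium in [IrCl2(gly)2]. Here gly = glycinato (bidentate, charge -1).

No counter-ion: the bracketed complex is neutral.
Ligand charges: 2×gly = -2; 2×Cl = -2; sum -4.
Ir + (-4) = 0 ⇒ Ir is +4.

+4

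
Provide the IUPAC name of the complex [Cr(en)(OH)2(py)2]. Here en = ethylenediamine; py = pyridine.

(ethylenediamine)dihydroxobis(pyridine)chromium(II)

There is no counter-ion, so the complex is neutral overall.
Ligand charges: 1×ethylenediamine (neutral), 2×pyridine (neutral), 2×hydroxo (-1 each); total -2. So Cr + (-2) = 0, giving Cr = +2.
Ligands are named alphabetically: ethylenediamine before hydroxo before pyridine.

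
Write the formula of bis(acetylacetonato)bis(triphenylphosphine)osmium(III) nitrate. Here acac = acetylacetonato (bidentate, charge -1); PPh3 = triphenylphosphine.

[Os(acac)2(PPh3)2]NO3

Ligands: 2 acetylacetonato (acac, -1), 2 triphenylphosphine (PPh3, neutral). Ligand charge sum = -2.
With Os in oxidation state +3, the complex ion is [Os...]^1+.
Charge balance with nitrate (-1) requires 1 complex ion per 1 nitrate.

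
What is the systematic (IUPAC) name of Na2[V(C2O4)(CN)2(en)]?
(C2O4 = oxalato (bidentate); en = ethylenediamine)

sodium dicyano(ethylenediamine)oxalatovanadate(II)

The 2 sodium counter-ions carry a total charge of +2, so each complex ion is 2−.
Ligand charges: 1×oxalato (-2 each), 1×ethylenediamine (neutral), 2×cyano (-1 each); total -4. So V + (-4) = 2−, giving V = +2.
Ligands are named alphabetically: cyano before ethylenediamine before oxalato.
The complex ion is anionic, so vanadium takes the -ate form vanadate(II).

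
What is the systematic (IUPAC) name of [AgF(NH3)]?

amminefluorosilver(I)

There is no counter-ion, so the complex is neutral overall.
Ligand charges: 1×fluoro (-1 each), 1×ammine (neutral); total -1. So Ag + (-1) = 0, giving Ag = +1.
Ligands are named alphabetically: ammine before fluoro.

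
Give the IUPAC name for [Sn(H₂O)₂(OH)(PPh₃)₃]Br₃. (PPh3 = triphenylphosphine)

The 3 bromide counter-ions carry a total charge of -3, so each complex ion is 3+.
Ligand charges: 1×hydroxo (-1 each), 2×aqua (neutral), 3×triphenylphosphine (neutral); total -1. So Sn + (-1) = 3+, giving Sn = +4.
Ligands are named alphabetically: aqua before hydroxo before triphenylphosphine.

diaquahydroxotris(triphenylphosphine)tin(IV) bromide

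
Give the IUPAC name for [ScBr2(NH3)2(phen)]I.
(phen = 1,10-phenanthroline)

diamminedibromo(1,10-phenanthroline)scandium(III) iodide

The 1 iodide counter-ion carries a total charge of -1, so each complex ion is 1+.
Ligand charges: 2×ammine (neutral), 2×bromo (-1 each), 1×1,10-phenanthroline (neutral); total -2. So Sc + (-2) = 1+, giving Sc = +3.
Ligands are named alphabetically: ammine before bromo before phenanthroline.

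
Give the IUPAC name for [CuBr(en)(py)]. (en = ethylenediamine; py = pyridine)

bromo(ethylenediamine)(pyridine)copper(I)

There is no counter-ion, so the complex is neutral overall.
Ligand charges: 1×ethylenediamine (neutral), 1×pyridine (neutral), 1×bromo (-1 each); total -1. So Cu + (-1) = 0, giving Cu = +1.
Ligands are named alphabetically: bromo before ethylenediamine before pyridine.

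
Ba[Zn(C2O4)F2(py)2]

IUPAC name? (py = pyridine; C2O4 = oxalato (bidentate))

The 1 barium counter-ion carries a total charge of +2, so each complex ion is 2−.
Ligand charges: 2×pyridine (neutral), 2×fluoro (-1 each), 1×oxalato (-2 each); total -4. So Zn + (-4) = 2−, giving Zn = +2.
The complex ion is anionic, so zinc takes the -ate form zincate(II).

barium difluorooxalatobis(pyridine)zincate(II)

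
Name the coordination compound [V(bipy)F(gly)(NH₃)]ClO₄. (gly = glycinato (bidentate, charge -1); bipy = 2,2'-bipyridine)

ammine(2,2'-bipyridine)fluoro(glycinato)vanadium(III) perchlorate

The 1 perchlorate counter-ion carries a total charge of -1, so each complex ion is 1+.
Ligand charges: 1×glycinato (-1 each), 1×2,2'-bipyridine (neutral), 1×fluoro (-1 each), 1×ammine (neutral); total -2. So V + (-2) = 1+, giving V = +3.
Ligands are named alphabetically: ammine before bipyridine before fluoro before glycinato.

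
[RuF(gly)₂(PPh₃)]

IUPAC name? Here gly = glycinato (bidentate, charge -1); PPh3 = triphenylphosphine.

There is no counter-ion, so the complex is neutral overall.
Ligand charges: 1×fluoro (-1 each), 2×glycinato (-1 each), 1×triphenylphosphine (neutral); total -3. So Ru + (-3) = 0, giving Ru = +3.
Ligands are named alphabetically: fluoro before glycinato before triphenylphosphine.

fluorobis(glycinato)(triphenylphosphine)ruthenium(III)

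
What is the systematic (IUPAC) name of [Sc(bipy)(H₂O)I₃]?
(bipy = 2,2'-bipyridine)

There is no counter-ion, so the complex is neutral overall.
Ligand charges: 1×aqua (neutral), 1×2,2'-bipyridine (neutral), 3×iodo (-1 each); total -3. So Sc + (-3) = 0, giving Sc = +3.
Ligands are named alphabetically: aqua before bipyridine before iodo.

aqua(2,2'-bipyridine)triiodoscandium(III)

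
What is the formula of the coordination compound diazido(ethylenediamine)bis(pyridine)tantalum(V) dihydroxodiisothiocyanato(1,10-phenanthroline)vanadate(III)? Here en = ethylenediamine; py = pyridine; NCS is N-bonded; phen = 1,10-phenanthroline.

Cation [Ta…]: ligand charges -2, Ta(V) ⇒ ion charge 3+.
Anion [V…]: ligand charges -4, V(III) ⇒ ion charge 1−.

[Ta(en)(N3)2(py)2][V(NCS)2(OH)2(phen)]3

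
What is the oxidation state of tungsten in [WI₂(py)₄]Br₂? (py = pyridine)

2 bromide outside the brackets (-1 each) → the complex ion is 2+.
Ligand charges: 4×py neutral; 2×I = -2; sum -2.
W + (-2) = 2+ ⇒ W is +4.

+4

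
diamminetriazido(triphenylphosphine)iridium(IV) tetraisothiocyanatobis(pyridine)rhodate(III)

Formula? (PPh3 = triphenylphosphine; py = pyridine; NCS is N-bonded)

Cation [Ir…]: ligand charges -3, Ir(IV) ⇒ ion charge 1+.
Anion [Rh…]: ligand charges -4, Rh(III) ⇒ ion charge 1−.
One 1+ cation balances one 1− anion.

[Ir(N3)3(NH3)2(PPh3)][Rh(NCS)4(py)2]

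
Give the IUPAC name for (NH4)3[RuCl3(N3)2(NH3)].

ammonium amminediazidotrichlororuthenate(II)

The 3 ammonium counter-ions carry a total charge of +3, so each complex ion is 3−.
Ligand charges: 2×azido (-1 each), 1×ammine (neutral), 3×chloro (-1 each); total -5. So Ru + (-5) = 3−, giving Ru = +2.
Ligands are named alphabetically: ammine before azido before chloro.
The complex ion is anionic, so ruthenium takes the -ate form ruthenate(II).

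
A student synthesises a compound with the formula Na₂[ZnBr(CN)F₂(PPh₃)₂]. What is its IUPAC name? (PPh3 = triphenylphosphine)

sodium bromocyanodifluorobis(triphenylphosphine)zincate(II)

The 2 sodium counter-ions carry a total charge of +2, so each complex ion is 2−.
Ligand charges: 2×fluoro (-1 each), 1×cyano (-1 each), 1×bromo (-1 each), 2×triphenylphosphine (neutral); total -4. So Zn + (-4) = 2−, giving Zn = +2.
The complex ion is anionic, so zinc takes the -ate form zincate(II).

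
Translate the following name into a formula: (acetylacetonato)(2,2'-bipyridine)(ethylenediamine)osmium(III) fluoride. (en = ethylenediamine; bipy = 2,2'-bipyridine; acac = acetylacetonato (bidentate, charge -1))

Ligands: 1 ethylenediamine (en, neutral), 1 2,2'-bipyridine (bipy, neutral), 1 acetylacetonato (acac, -1). Ligand charge sum = -1.
With Os in oxidation state +3, the complex ion is [Os...]^2+.
Charge balance with fluoride (-1) requires 1 complex ion per 2 fluoride.

[Os(acac)(bipy)(en)]F2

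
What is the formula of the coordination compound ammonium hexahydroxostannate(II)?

(NH4)4[Sn(OH)6]

Ligands: 6 hydroxo (OH, -1). Ligand charge sum = -6.
Charge balance with ammonium (+1) requires 1 complex ion per 4 ammonium.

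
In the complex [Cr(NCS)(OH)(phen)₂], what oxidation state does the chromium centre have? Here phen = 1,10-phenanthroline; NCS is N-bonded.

No counter-ion: the bracketed complex is neutral.
Ligand charges: 2×phen neutral; 1×NCS = -1; 1×OH = -1; sum -2.
Cr + (-2) = 0 ⇒ Cr is +2.

+2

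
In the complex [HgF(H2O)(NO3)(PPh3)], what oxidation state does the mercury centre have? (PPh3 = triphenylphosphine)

+2

No counter-ion: the bracketed complex is neutral.
Ligand charges: 1×PPh3 neutral; 1×F = -1; 1×NO3 = -1; 1×H2O neutral; sum -2.
Hg + (-2) = 0 ⇒ Hg is +2.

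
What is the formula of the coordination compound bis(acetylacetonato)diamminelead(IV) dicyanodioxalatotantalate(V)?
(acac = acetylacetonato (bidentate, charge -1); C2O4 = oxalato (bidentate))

Cation [Pb…]: ligand charges -2, Pb(IV) ⇒ ion charge 2+.
Anion [Ta…]: ligand charges -6, Ta(V) ⇒ ion charge 1−.
One 2+ cation requires 2 of the 1− anion.

[Pb(acac)2(NH3)2][Ta(C2O4)2(CN)2]2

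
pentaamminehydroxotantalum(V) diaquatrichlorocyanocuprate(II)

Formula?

Cation [Ta…]: ligand charges -1, Ta(V) ⇒ ion charge 4+.
Anion [Cu…]: ligand charges -4, Cu(II) ⇒ ion charge 2−.
One 4+ cation requires 2 of the 2− anion.

[Ta(NH3)5(OH)][CuCl3(CN)(H2O)2]2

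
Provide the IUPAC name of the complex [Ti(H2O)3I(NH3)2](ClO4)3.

The 3 perchlorate counter-ions carry a total charge of -3, so each complex ion is 3+.
Ligand charges: 2×ammine (neutral), 3×aqua (neutral), 1×iodo (-1 each); total -1. So Ti + (-1) = 3+, giving Ti = +4.
Ligands are named alphabetically: ammine before aqua before iodo.

diamminetriaquaiodotitanium(IV) perchlorate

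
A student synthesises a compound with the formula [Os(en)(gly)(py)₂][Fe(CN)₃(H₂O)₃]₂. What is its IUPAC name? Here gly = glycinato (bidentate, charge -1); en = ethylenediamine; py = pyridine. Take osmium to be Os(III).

(ethylenediamine)(glycinato)bis(pyridine)osmium(III) triaquatricyanoferrate(II)

Both ions are complex: the cation is named first with the plain metal name, the anion second with the -ate form; each ion's ligands are alphabetised independently.
Os is given as +3; the cation's ligand charges sum to -1, so the complex cation is 2+.
With 2 anions per cation, each anion must be 2/2 = 1−.
Anion: ligand charges sum to -3; for the ion to be 1−, Fe = +2.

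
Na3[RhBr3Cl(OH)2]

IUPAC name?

The 3 sodium counter-ions carry a total charge of +3, so each complex ion is 3−.
Ligand charges: 2×hydroxo (-1 each), 1×chloro (-1 each), 3×bromo (-1 each); total -6. So Rh + (-6) = 3−, giving Rh = +3.
Ligands are named alphabetically: bromo before chloro before hydroxo.
The complex ion is anionic, so rhodium takes the -ate form rhodate(III).

sodium tribromochlorodihydroxorhodate(III)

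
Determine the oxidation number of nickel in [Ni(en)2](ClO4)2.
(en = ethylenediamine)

2 perchlorate outside the brackets (-1 each) → the complex ion is 2+.
Ligand charges: 2×en neutral; sum 0.
Ni + (0) = 2+ ⇒ Ni is +2.

+2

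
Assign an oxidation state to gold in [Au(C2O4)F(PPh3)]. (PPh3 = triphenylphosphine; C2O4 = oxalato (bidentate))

No counter-ion: the bracketed complex is neutral.
Ligand charges: 1×F = -1; 1×PPh3 neutral; 1×C2O4 = -2; sum -3.
Au + (-3) = 0 ⇒ Au is +3.

+3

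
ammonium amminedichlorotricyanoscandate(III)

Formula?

(NH4)2[ScCl2(CN)3(NH3)]

Ligands: 1 ammine (NH3, neutral), 2 chloro (Cl, -1), 3 cyano (CN, -1). Ligand charge sum = -5.
With Sc in oxidation state +3, the complex ion is [Sc...]^2−.
Charge balance with ammonium (+1) requires 1 complex ion per 2 ammonium.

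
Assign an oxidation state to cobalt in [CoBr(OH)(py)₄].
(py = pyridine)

No counter-ion: the bracketed complex is neutral.
Ligand charges: 1×OH = -1; 4×py neutral; 1×Br = -1; sum -2.
Co + (-2) = 0 ⇒ Co is +2.

+2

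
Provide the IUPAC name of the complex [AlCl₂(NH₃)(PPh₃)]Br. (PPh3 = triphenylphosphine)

amminedichloro(triphenylphosphine)aluminium(III) bromide

The 1 bromide counter-ion carries a total charge of -1, so each complex ion is 1+.
Ligand charges: 1×triphenylphosphine (neutral), 2×chloro (-1 each), 1×ammine (neutral); total -2. So Al + (-2) = 1+, giving Al = +3.
Ligands are named alphabetically: ammine before chloro before triphenylphosphine.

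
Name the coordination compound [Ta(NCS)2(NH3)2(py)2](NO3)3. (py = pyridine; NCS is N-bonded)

The 3 nitrate counter-ions carry a total charge of -3, so each complex ion is 3+.
Ligand charges: 2×pyridine (neutral), 2×isothiocyanato (-1 each), 2×ammine (neutral); total -2. So Ta + (-2) = 3+, giving Ta = +5.
Ligands are named alphabetically: ammine before isothiocyanato before pyridine.

diamminediisothiocyanatobis(pyridine)tantalum(V) nitrate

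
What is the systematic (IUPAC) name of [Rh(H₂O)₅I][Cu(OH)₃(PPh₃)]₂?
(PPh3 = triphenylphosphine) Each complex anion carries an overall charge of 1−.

pentaaquaiodorhodium(III) trihydroxo(triphenylphosphine)cuprate(II)

The complex anion is given as 1−; its ligand charges sum to -3, so Cu = +2.
With 2 anions per cation, the cation must be 2×1 = 2+.
Cation: ligand charges sum to -1; for the ion to be 2+, Rh = +3.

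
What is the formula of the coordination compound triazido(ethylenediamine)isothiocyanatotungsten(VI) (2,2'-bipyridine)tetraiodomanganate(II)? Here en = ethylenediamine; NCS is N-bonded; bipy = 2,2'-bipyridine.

Cation [W…]: ligand charges -4, W(VI) ⇒ ion charge 2+.
Anion [Mn…]: ligand charges -4, Mn(II) ⇒ ion charge 2−.

[W(en)(N3)3(NCS)][Mn(bipy)I4]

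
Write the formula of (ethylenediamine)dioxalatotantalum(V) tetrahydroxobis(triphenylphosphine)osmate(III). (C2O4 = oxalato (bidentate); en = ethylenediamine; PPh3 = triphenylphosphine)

Cation [Ta…]: ligand charges -4, Ta(V) ⇒ ion charge 1+.
Anion [Os…]: ligand charges -4, Os(III) ⇒ ion charge 1−.
One 1+ cation balances one 1− anion.

[Ta(C2O4)2(en)][Os(OH)4(PPh3)2]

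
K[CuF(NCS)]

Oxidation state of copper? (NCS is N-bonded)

1 potassium outside the brackets (+1 each) → the complex ion is 1−.
Ligand charges: 1×F = -1; 1×NCS = -1; sum -2.
Cu + (-2) = 1− ⇒ Cu is +1.

+1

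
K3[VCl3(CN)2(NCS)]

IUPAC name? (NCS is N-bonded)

The 3 potassium counter-ions carry a total charge of +3, so each complex ion is 3−.
Ligand charges: 2×cyano (-1 each), 3×chloro (-1 each), 1×isothiocyanato (-1 each); total -6. So V + (-6) = 3−, giving V = +3.
The complex ion is anionic, so vanadium takes the -ate form vanadate(III).

potassium trichlorodicyanoisothiocyanatovanadate(III)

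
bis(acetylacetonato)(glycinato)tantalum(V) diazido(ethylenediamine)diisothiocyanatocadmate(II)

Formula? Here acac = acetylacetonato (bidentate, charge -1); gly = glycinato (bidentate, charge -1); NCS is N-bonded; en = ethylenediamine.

[Ta(acac)2(gly)][Cd(en)(N3)2(NCS)2]

Cation [Ta…]: ligand charges -3, Ta(V) ⇒ ion charge 2+.
Anion [Cd…]: ligand charges -4, Cd(II) ⇒ ion charge 2−.
One 2+ cation balances one 2− anion.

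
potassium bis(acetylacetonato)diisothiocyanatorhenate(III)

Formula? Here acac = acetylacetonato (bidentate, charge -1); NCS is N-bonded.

K[Re(acac)2(NCS)2]

Ligands: 2 acetylacetonato (acac, -1), 2 isothiocyanato (NCS, -1). Ligand charge sum = -4.
Charge balance with potassium (+1) requires 1 complex ion per 1 potassium.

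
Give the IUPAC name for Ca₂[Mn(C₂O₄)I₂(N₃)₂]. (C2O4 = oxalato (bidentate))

calcium diazidodiiodooxalatomanganate(II)

The 2 calcium counter-ions carry a total charge of +4, so each complex ion is 4−.
Ligand charges: 2×azido (-1 each), 2×iodo (-1 each), 1×oxalato (-2 each); total -6. So Mn + (-6) = 4−, giving Mn = +2.
Ligands are named alphabetically: azido before iodo before oxalato.
The complex ion is anionic, so manganese takes the -ate form manganate(II).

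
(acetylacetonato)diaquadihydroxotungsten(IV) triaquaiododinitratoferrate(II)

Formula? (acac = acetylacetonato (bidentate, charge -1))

Cation [W…]: ligand charges -3, W(IV) ⇒ ion charge 1+.
Anion [Fe…]: ligand charges -3, Fe(II) ⇒ ion charge 1−.
One 1+ cation balances one 1− anion.

[W(acac)(H2O)2(OH)2][Fe(H2O)3I(NO3)2]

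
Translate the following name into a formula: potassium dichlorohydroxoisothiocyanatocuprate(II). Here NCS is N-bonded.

K2[CuCl2(NCS)(OH)]

Ligands: 1 isothiocyanato (NCS, -1), 2 chloro (Cl, -1), 1 hydroxo (OH, -1). Ligand charge sum = -4.
With Cu in oxidation state +2, the complex ion is [Cu...]^2−.
Charge balance with potassium (+1) requires 1 complex ion per 2 potassium.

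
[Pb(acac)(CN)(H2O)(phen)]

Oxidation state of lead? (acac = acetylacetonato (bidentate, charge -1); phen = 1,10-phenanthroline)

No counter-ion: the bracketed complex is neutral.
Ligand charges: 1×CN = -1; 1×acac = -1; 1×phen neutral; 1×H2O neutral; sum -2.
Pb + (-2) = 0 ⇒ Pb is +2.

+2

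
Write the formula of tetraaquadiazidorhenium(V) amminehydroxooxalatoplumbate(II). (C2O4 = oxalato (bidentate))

[Re(H2O)4(N3)2][Pb(C2O4)(NH3)(OH)]3

Cation [Re…]: ligand charges -2, Re(V) ⇒ ion charge 3+.
Anion [Pb…]: ligand charges -3, Pb(II) ⇒ ion charge 1−.
One 3+ cation requires 3 of the 1− anion.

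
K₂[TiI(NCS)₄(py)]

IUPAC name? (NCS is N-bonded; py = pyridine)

potassium iodotetraisothiocyanato(pyridine)titanate(III)

The 2 potassium counter-ions carry a total charge of +2, so each complex ion is 2−.
Ligand charges: 4×isothiocyanato (-1 each), 1×iodo (-1 each), 1×pyridine (neutral); total -5. So Ti + (-5) = 2−, giving Ti = +3.
The complex ion is anionic, so titanium takes the -ate form titanate(III).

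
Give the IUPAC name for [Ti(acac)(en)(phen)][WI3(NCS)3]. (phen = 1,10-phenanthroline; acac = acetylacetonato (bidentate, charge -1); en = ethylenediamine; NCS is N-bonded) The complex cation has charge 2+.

Both ions are complex: the cation is named first with the plain metal name, the anion second with the -ate form; each ion's ligands are alphabetised independently.
The complex cation is given as 2+; its ligand charges sum to -1, so Ti = +3.
A 1:1 salt means the anion carries the equal and opposite charge, 2−.
Anion: ligand charges sum to -6; for the ion to be 2−, W = +4.

(acetylacetonato)(ethylenediamine)(1,10-phenanthroline)titanium(III) triiodotriisothiocyanatotungstate(IV)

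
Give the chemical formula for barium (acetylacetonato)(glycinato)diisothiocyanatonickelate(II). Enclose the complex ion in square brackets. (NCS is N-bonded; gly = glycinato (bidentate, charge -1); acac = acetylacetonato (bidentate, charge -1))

Ba[Ni(acac)(gly)(NCS)2]

Ligands: 2 isothiocyanato (NCS, -1), 1 glycinato (gly, -1), 1 acetylacetonato (acac, -1). Ligand charge sum = -4.
Charge balance with barium (+2) requires 1 complex ion per 1 barium.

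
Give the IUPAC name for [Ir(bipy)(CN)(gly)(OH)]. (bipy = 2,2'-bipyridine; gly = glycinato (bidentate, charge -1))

(2,2'-bipyridine)cyano(glycinato)hydroxoiridium(III)

There is no counter-ion, so the complex is neutral overall.
Ligand charges: 1×hydroxo (-1 each), 1×cyano (-1 each), 1×2,2'-bipyridine (neutral), 1×glycinato (-1 each); total -3. So Ir + (-3) = 0, giving Ir = +3.
Ligands are named alphabetically: bipyridine before cyano before glycinato before hydroxo.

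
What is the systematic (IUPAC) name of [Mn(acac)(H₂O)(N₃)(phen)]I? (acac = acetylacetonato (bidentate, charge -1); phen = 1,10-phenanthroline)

(acetylacetonato)aquaazido(1,10-phenanthroline)manganese(III) iodide

The 1 iodide counter-ion carries a total charge of -1, so each complex ion is 1+.
Ligand charges: 1×acetylacetonato (-1 each), 1×aqua (neutral), 1×1,10-phenanthroline (neutral), 1×azido (-1 each); total -2. So Mn + (-2) = 1+, giving Mn = +3.
Ligands are named alphabetically: acetylacetonato before aqua before azido before phenanthroline.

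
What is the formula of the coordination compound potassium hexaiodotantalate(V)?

K[TaI6]

Ligands: 6 iodo (I, -1). Ligand charge sum = -6.
Charge balance with potassium (+1) requires 1 complex ion per 1 potassium.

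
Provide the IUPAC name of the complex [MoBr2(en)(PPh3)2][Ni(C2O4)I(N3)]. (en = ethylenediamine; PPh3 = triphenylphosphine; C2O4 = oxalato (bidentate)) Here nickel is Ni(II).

dibromo(ethylenediamine)bis(triphenylphosphine)molybdenum(IV) azidoiodooxalatonickelate(II)

Ni is given as +2; the anion's ligand charges sum to -4, so the complex anion is 2−.
A 1:1 salt means the cation carries the equal and opposite charge, 2+.
Cation: ligand charges sum to -2; for the ion to be 2+, Mo = +4.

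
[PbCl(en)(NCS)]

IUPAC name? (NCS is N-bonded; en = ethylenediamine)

There is no counter-ion, so the complex is neutral overall.
Ligand charges: 1×isothiocyanato (-1 each), 1×ethylenediamine (neutral), 1×chloro (-1 each); total -2. So Pb + (-2) = 0, giving Pb = +2.
Ligands are named alphabetically: chloro before ethylenediamine before isothiocyanato.

chloro(ethylenediamine)isothiocyanatolead(II)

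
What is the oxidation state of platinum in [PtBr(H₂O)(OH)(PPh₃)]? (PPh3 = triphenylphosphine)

No counter-ion: the bracketed complex is neutral.
Ligand charges: 1×Br = -1; 1×OH = -1; 1×PPh3 neutral; 1×H2O neutral; sum -2.
Pt + (-2) = 0 ⇒ Pt is +2.

+2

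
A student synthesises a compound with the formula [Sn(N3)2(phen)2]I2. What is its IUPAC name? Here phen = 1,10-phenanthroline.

diazidobis(1,10-phenanthroline)tin(IV) iodide

The 2 iodide counter-ions carry a total charge of -2, so each complex ion is 2+.
Ligand charges: 2×1,10-phenanthroline (neutral), 2×azido (-1 each); total -2. So Sn + (-2) = 2+, giving Sn = +4.
Ligands are named alphabetically: azido before phenanthroline.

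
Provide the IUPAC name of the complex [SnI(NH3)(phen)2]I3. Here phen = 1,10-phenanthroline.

ammineiodobis(1,10-phenanthroline)tin(IV) iodide

The 3 iodide counter-ions carry a total charge of -3, so each complex ion is 3+.
Ligand charges: 2×1,10-phenanthroline (neutral), 1×iodo (-1 each), 1×ammine (neutral); total -1. So Sn + (-1) = 3+, giving Sn = +4.
Ligands are named alphabetically: ammine before iodo before phenanthroline.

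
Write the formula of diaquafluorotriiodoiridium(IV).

[IrF(H2O)2I3]

Ligands: 3 iodo (I, -1), 1 fluoro (F, -1), 2 aqua (H2O, neutral). Ligand charge sum = -4.
With Ir in oxidation state +4, the complex ion is [Ir...].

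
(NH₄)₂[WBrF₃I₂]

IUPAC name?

The 2 ammonium counter-ions carry a total charge of +2, so each complex ion is 2−.
Ligand charges: 1×bromo (-1 each), 2×iodo (-1 each), 3×fluoro (-1 each); total -6. So W + (-6) = 2−, giving W = +4.
Ligands are named alphabetically: bromo before fluoro before iodo.
The complex ion is anionic, so tungsten takes the -ate form tungstate(IV).

ammonium bromotrifluorodiiodotungstate(IV)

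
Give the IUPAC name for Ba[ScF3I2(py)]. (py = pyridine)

barium trifluorodiiodo(pyridine)scandate(III)

The 1 barium counter-ion carries a total charge of +2, so each complex ion is 2−.
Ligand charges: 2×iodo (-1 each), 3×fluoro (-1 each), 1×pyridine (neutral); total -5. So Sc + (-5) = 2−, giving Sc = +3.
Ligands are named alphabetically: fluoro before iodo before pyridine.
The complex ion is anionic, so scandium takes the -ate form scandate(III).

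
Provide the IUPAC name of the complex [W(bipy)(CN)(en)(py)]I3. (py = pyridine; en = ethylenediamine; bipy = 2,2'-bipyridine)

(2,2'-bipyridine)cyano(ethylenediamine)(pyridine)tungsten(IV) iodide

The 3 iodide counter-ions carry a total charge of -3, so each complex ion is 3+.
Ligand charges: 1×cyano (-1 each), 1×pyridine (neutral), 1×ethylenediamine (neutral), 1×2,2'-bipyridine (neutral); total -1. So W + (-1) = 3+, giving W = +4.
Ligands are named alphabetically: bipyridine before cyano before ethylenediamine before pyridine.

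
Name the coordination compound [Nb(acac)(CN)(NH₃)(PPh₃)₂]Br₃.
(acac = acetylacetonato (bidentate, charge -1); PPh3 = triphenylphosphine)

The 3 bromide counter-ions carry a total charge of -3, so each complex ion is 3+.
Ligand charges: 1×acetylacetonato (-1 each), 1×cyano (-1 each), 2×triphenylphosphine (neutral), 1×ammine (neutral); total -2. So Nb + (-2) = 3+, giving Nb = +5.
Ligands are named alphabetically: acetylacetonato before ammine before cyano before triphenylphosphine.

(acetylacetonato)amminecyanobis(triphenylphosphine)niobium(V) bromide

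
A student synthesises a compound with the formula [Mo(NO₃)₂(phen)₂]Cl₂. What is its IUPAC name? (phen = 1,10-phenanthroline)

dinitratobis(1,10-phenanthroline)molybdenum(IV) chloride

The 2 chloride counter-ions carry a total charge of -2, so each complex ion is 2+.
Ligand charges: 2×nitrato (-1 each), 2×1,10-phenanthroline (neutral); total -2. So Mo + (-2) = 2+, giving Mo = +4.
Ligands are named alphabetically: nitrato before phenanthroline.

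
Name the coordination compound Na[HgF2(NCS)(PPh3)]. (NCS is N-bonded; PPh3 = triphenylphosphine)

The 1 sodium counter-ion carries a total charge of +1, so each complex ion is 1−.
Ligand charges: 1×isothiocyanato (-1 each), 1×triphenylphosphine (neutral), 2×fluoro (-1 each); total -3. So Hg + (-3) = 1−, giving Hg = +2.
Ligands are named alphabetically: fluoro before isothiocyanato before triphenylphosphine.
The complex ion is anionic, so mercury takes the -ate form mercurate(II).

sodium difluoroisothiocyanato(triphenylphosphine)mercurate(II)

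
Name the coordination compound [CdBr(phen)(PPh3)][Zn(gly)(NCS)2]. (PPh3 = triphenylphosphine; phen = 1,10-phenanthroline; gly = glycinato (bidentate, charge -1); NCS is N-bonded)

Both ions are complex: the cation is named first with the plain metal name, the anion second with the -ate form; each ion's ligands are alphabetised independently.
Cadmium is always +2 in its complexes; the cation's ligand charges sum to -1, so the complex cation is 1+.
A 1:1 salt means the anion carries the equal and opposite charge, 1−.
Anion: ligand charges sum to -3; for the ion to be 1−, Zn = +2.

bromo(1,10-phenanthroline)(triphenylphosphine)cadmium(II) (glycinato)diisothiocyanatozincate(II)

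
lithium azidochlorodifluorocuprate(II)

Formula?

Ligands: 1 chloro (Cl, -1), 1 azido (N3, -1), 2 fluoro (F, -1). Ligand charge sum = -4.
With Cu in oxidation state +2, the complex ion is [Cu...]^2−.
Charge balance with lithium (+1) requires 1 complex ion per 2 lithium.

Li2[CuClF2(N3)]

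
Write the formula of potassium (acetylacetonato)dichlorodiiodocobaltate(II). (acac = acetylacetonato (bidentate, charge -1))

K3[Co(acac)Cl2I2]

Ligands: 2 iodo (I, -1), 2 chloro (Cl, -1), 1 acetylacetonato (acac, -1). Ligand charge sum = -5.
With Co in oxidation state +2, the complex ion is [Co...]^3−.
Charge balance with potassium (+1) requires 1 complex ion per 3 potassium.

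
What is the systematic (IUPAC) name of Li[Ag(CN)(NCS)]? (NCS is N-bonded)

lithium cyanoisothiocyanatoargentate(I)

The 1 lithium counter-ion carries a total charge of +1, so each complex ion is 1−.
Ligand charges: 1×isothiocyanato (-1 each), 1×cyano (-1 each); total -2. So Ag + (-2) = 1−, giving Ag = +1.
Ligands are named alphabetically: cyano before isothiocyanato.
The complex ion is anionic, so silver takes the -ate form argentate(I).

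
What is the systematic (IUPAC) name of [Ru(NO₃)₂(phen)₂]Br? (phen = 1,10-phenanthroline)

The 1 bromide counter-ion carries a total charge of -1, so each complex ion is 1+.
Ligand charges: 2×1,10-phenanthroline (neutral), 2×nitrato (-1 each); total -2. So Ru + (-2) = 1+, giving Ru = +3.
Ligands are named alphabetically: nitrato before phenanthroline.

dinitratobis(1,10-phenanthroline)ruthenium(III) bromide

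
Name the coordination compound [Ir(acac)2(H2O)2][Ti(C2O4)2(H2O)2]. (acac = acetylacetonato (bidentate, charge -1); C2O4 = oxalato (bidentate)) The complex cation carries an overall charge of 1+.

Both ions are complex: the cation is named first with the plain metal name, the anion second with the -ate form; each ion's ligands are alphabetised independently.
The complex cation is given as 1+; its ligand charges sum to -2, so Ir = +3.
A 1:1 salt means the anion carries the equal and opposite charge, 1−.
Anion: ligand charges sum to -4; for the ion to be 1−, Ti = +3.

bis(acetylacetonato)diaquairidium(III) diaquadioxalatotitanate(III)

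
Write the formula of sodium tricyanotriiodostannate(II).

Ligands: 3 iodo (I, -1), 3 cyano (CN, -1). Ligand charge sum = -6.
With Sn in oxidation state +2, the complex ion is [Sn...]^4−.
Charge balance with sodium (+1) requires 1 complex ion per 4 sodium.

Na4[Sn(CN)3I3]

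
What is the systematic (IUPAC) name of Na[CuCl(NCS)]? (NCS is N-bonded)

The 1 sodium counter-ion carries a total charge of +1, so each complex ion is 1−.
Ligand charges: 1×isothiocyanato (-1 each), 1×chloro (-1 each); total -2. So Cu + (-2) = 1−, giving Cu = +1.
The complex ion is anionic, so copper takes the -ate form cuprate(I).

sodium chloroisothiocyanatocuprate(I)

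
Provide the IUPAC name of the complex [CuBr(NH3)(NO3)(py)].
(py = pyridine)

There is no counter-ion, so the complex is neutral overall.
Ligand charges: 1×bromo (-1 each), 1×ammine (neutral), 1×pyridine (neutral), 1×nitrato (-1 each); total -2. So Cu + (-2) = 0, giving Cu = +2.
Ligands are named alphabetically: ammine before bromo before nitrato before pyridine.

amminebromonitrato(pyridine)copper(II)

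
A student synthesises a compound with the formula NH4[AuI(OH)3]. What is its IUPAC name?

ammonium trihydroxoiodoaurate(III)

The 1 ammonium counter-ion carries a total charge of +1, so each complex ion is 1−.
Ligand charges: 3×hydroxo (-1 each), 1×iodo (-1 each); total -4. So Au + (-4) = 1−, giving Au = +3.
Ligands are named alphabetically: hydroxo before iodo.
The complex ion is anionic, so gold takes the -ate form aurate(III).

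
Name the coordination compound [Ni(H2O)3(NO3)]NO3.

triaquanitratonickel(II) nitrate

The 1 nitrate counter-ion carries a total charge of -1, so each complex ion is 1+.
Ligand charges: 3×aqua (neutral), 1×nitrato (-1 each); total -1. So Ni + (-1) = 1+, giving Ni = +2.
Ligands are named alphabetically: aqua before nitrato.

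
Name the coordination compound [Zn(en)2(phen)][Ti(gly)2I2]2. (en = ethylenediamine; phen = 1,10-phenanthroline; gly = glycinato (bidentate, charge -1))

bis(ethylenediamine)(1,10-phenanthroline)zinc(II) bis(glycinato)diiodotitanate(III)

Both ions are complex: the cation is named first with the plain metal name, the anion second with the -ate form; each ion's ligands are alphabetised independently.
Zinc is always +2 in its complexes; the cation's ligand charges sum to 0, so the complex cation is 2+.
With 2 anions per cation, each anion must be 2/2 = 1−.
Anion: ligand charges sum to -4; for the ion to be 1−, Ti = +3.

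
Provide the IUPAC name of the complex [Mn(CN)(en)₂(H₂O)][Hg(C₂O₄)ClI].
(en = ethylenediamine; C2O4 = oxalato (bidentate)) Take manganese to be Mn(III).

aquacyanobis(ethylenediamine)manganese(III) chloroiodooxalatomercurate(II)

Both ions are complex: the cation is named first with the plain metal name, the anion second with the -ate form; each ion's ligands are alphabetised independently.
Mn is given as +3; the cation's ligand charges sum to -1, so the complex cation is 2+.
A 1:1 salt means the anion carries the equal and opposite charge, 2−.
Anion: ligand charges sum to -4; for the ion to be 2−, Hg = +2.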